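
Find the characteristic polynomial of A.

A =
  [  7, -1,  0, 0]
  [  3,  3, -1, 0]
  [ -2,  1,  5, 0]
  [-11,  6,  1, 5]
x^4 - 20*x^3 + 150*x^2 - 500*x + 625

Expanding det(x·I − A) (e.g. by cofactor expansion or by noting that A is similar to its Jordan form J, which has the same characteristic polynomial as A) gives
  χ_A(x) = x^4 - 20*x^3 + 150*x^2 - 500*x + 625
which factors as (x - 5)^4. The eigenvalues (with algebraic multiplicities) are λ = 5 with multiplicity 4.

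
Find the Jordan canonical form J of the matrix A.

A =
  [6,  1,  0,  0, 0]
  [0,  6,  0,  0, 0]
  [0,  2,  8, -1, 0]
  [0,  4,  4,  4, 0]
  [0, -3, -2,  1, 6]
J_2(6) ⊕ J_2(6) ⊕ J_1(6)

The characteristic polynomial is
  det(x·I − A) = x^5 - 30*x^4 + 360*x^3 - 2160*x^2 + 6480*x - 7776 = (x - 6)^5

Eigenvalues and multiplicities (the geometric multiplicity of λ is n − rank(A − λI), which equals the number of Jordan blocks for λ):
  λ = 6: algebraic multiplicity = 5, geometric multiplicity = 3

Determining the block sizes for each eigenvalue:
  λ = 6: with am = 5 and gm = 3, the partition is not yet determined (e.g. several partitions of 5 into 3 parts exist). Let N = A − (6)·I. Computing rank(N^1) = 2, rank(N^2) = 0; the number of blocks of size ≥ j is rank(N^{j−1}) − rank(N^j), giving [3, 2]. So we have 2 block(s) of size 2, 1 block(s) of size 1 → block sizes [2, 2, 1]

Assembling the blocks gives a Jordan form
J =
  [6, 1, 0, 0, 0]
  [0, 6, 0, 0, 0]
  [0, 0, 6, 1, 0]
  [0, 0, 0, 6, 0]
  [0, 0, 0, 0, 6]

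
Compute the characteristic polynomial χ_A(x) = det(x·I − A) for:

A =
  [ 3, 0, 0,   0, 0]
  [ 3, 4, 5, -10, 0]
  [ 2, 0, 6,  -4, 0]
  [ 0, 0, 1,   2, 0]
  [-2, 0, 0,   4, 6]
x^5 - 21*x^4 + 174*x^3 - 712*x^2 + 1440*x - 1152

Expanding det(x·I − A) (e.g. by cofactor expansion or by noting that A is similar to its Jordan form J, which has the same characteristic polynomial as A) gives
  χ_A(x) = x^5 - 21*x^4 + 174*x^3 - 712*x^2 + 1440*x - 1152
which factors as (x - 6)*(x - 4)^3*(x - 3). The eigenvalues (with algebraic multiplicities) are λ = 3 with multiplicity 1, λ = 4 with multiplicity 3, λ = 6 with multiplicity 1.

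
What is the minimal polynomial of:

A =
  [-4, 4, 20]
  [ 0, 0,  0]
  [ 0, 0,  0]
x^2 + 4*x

The characteristic polynomial is χ_A(x) = x^2*(x + 4), so the eigenvalues are known. The minimal polynomial is
  m_A(x) = Π_λ (x − λ)^{k_λ}
where k_λ is the size of the *largest* Jordan block for λ (equivalently, the smallest k with (A − λI)^k v = 0 for every generalised eigenvector v of λ).

  λ = -4: largest Jordan block has size 1, contributing (x + 4)
  λ = 0: largest Jordan block has size 1, contributing (x − 0)

So m_A(x) = x*(x + 4) = x^2 + 4*x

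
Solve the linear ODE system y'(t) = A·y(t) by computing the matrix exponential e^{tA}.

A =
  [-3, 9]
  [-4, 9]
e^{tA} =
  [-6*t*exp(3*t) + exp(3*t), 9*t*exp(3*t)]
  [-4*t*exp(3*t), 6*t*exp(3*t) + exp(3*t)]

Strategy: write A = P · J · P⁻¹ where J is a Jordan canonical form, so e^{tA} = P · e^{tJ} · P⁻¹, and e^{tJ} can be computed block-by-block.

A has Jordan form
J =
  [3, 1]
  [0, 3]
(up to reordering of blocks).

Per-block formulas:
  For a 2×2 Jordan block J_2(3): exp(t · J_2(3)) = e^(3t)·(I + t·N), where N is the 2×2 nilpotent shift.

After assembling e^{tJ} and conjugating by P, we get:

e^{tA} =
  [-6*t*exp(3*t) + exp(3*t), 9*t*exp(3*t)]
  [-4*t*exp(3*t), 6*t*exp(3*t) + exp(3*t)]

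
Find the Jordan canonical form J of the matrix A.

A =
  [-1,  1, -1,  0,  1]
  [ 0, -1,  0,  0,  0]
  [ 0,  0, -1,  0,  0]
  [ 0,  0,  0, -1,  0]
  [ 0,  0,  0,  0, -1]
J_2(-1) ⊕ J_1(-1) ⊕ J_1(-1) ⊕ J_1(-1)

The characteristic polynomial is
  det(x·I − A) = x^5 + 5*x^4 + 10*x^3 + 10*x^2 + 5*x + 1 = (x + 1)^5

Eigenvalues and multiplicities (the geometric multiplicity of λ is n − rank(A − λI), which equals the number of Jordan blocks for λ):
  λ = -1: algebraic multiplicity = 5, geometric multiplicity = 4

Determining the block sizes for each eigenvalue:
  λ = -1: 4 blocks summing to 5 forces exactly one block of size 2 and the rest size 1 → block sizes [2, 1, 1, 1]

Assembling the blocks gives a Jordan form
J =
  [-1,  1,  0,  0,  0]
  [ 0, -1,  0,  0,  0]
  [ 0,  0, -1,  0,  0]
  [ 0,  0,  0, -1,  0]
  [ 0,  0,  0,  0, -1]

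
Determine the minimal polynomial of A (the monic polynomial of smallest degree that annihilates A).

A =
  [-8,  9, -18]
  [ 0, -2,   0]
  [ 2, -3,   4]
x^2 + 4*x + 4

The characteristic polynomial is χ_A(x) = (x + 2)^3, so the eigenvalues are known. The minimal polynomial is
  m_A(x) = Π_λ (x − λ)^{k_λ}
where k_λ is the size of the *largest* Jordan block for λ (equivalently, the smallest k with (A − λI)^k v = 0 for every generalised eigenvector v of λ).

  λ = -2: largest Jordan block has size 2, contributing (x + 2)^2

So m_A(x) = (x + 2)^2 = x^2 + 4*x + 4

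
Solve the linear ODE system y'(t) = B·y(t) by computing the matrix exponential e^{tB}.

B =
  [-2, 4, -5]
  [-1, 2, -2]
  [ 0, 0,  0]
e^{tB} =
  [1 - 2*t, 4*t, t^2 - 5*t]
  [-t, 2*t + 1, t^2/2 - 2*t]
  [0, 0, 1]

Strategy: write B = P · J · P⁻¹ where J is a Jordan canonical form, so e^{tB} = P · e^{tJ} · P⁻¹, and e^{tJ} can be computed block-by-block.

B has Jordan form
J =
  [0, 1, 0]
  [0, 0, 1]
  [0, 0, 0]
(up to reordering of blocks).

Per-block formulas:
  For a 3×3 Jordan block J_3(0): exp(t · J_3(0)) = e^(0t)·(I + t·N + (t^2/2)·N^2), where N is the 3×3 nilpotent shift.

After assembling e^{tJ} and conjugating by P, we get:

e^{tB} =
  [1 - 2*t, 4*t, t^2 - 5*t]
  [-t, 2*t + 1, t^2/2 - 2*t]
  [0, 0, 1]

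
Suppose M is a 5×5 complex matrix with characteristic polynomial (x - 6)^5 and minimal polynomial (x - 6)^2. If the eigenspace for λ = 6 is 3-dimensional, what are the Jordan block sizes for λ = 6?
Block sizes for λ = 6: [2, 2, 1]

Step 1 — from the characteristic polynomial, algebraic multiplicity of λ = 6 is 5. From dim ker(M − (6)·I) = 3, there are exactly 3 Jordan blocks for λ = 6.
Step 2 — from the minimal polynomial, the factor (x − 6)^2 tells us the largest block for λ = 6 has size 2.
Step 3 — with total size 5, 3 blocks, and largest block 2, the block sizes (in nonincreasing order) are [2, 2, 1].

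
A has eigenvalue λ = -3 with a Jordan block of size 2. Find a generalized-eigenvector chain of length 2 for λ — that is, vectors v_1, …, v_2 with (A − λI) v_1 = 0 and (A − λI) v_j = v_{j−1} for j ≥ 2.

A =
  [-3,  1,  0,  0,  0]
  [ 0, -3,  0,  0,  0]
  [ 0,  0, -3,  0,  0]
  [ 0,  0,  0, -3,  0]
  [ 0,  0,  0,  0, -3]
A Jordan chain for λ = -3 of length 2:
v_1 = (1, 0, 0, 0, 0)ᵀ
v_2 = (0, 1, 0, 0, 0)ᵀ

Let N = A − (-3)·I. We want v_2 with N^2 v_2 = 0 but N^1 v_2 ≠ 0; then v_{j-1} := N · v_j for j = 2, …, 2.

Pick v_2 = (0, 1, 0, 0, 0)ᵀ.
Then v_1 = N · v_2 = (1, 0, 0, 0, 0)ᵀ.

Sanity check: (A − (-3)·I) v_1 = (0, 0, 0, 0, 0)ᵀ = 0. ✓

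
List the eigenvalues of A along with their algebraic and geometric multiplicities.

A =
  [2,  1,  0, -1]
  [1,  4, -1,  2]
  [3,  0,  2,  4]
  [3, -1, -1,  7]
λ = 3: alg = 1, geom = 1; λ = 4: alg = 3, geom = 1

Step 1 — factor the characteristic polynomial to read off the algebraic multiplicities:
  χ_A(x) = (x - 4)^3*(x - 3)

Step 2 — compute geometric multiplicities via the rank-nullity identity g(λ) = n − rank(A − λI):
  rank(A − (3)·I) = 3, so dim ker(A − (3)·I) = n − 3 = 1
  rank(A − (4)·I) = 3, so dim ker(A − (4)·I) = n − 3 = 1

Summary:
  λ = 3: algebraic multiplicity = 1, geometric multiplicity = 1
  λ = 4: algebraic multiplicity = 3, geometric multiplicity = 1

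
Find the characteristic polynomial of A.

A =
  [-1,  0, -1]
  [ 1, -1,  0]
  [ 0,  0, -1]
x^3 + 3*x^2 + 3*x + 1

Expanding det(x·I − A) (e.g. by cofactor expansion or by noting that A is similar to its Jordan form J, which has the same characteristic polynomial as A) gives
  χ_A(x) = x^3 + 3*x^2 + 3*x + 1
which factors as (x + 1)^3. The eigenvalues (with algebraic multiplicities) are λ = -1 with multiplicity 3.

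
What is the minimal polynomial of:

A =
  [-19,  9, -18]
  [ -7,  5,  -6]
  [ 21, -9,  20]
x^2 - 4*x + 4

The characteristic polynomial is χ_A(x) = (x - 2)^3, so the eigenvalues are known. The minimal polynomial is
  m_A(x) = Π_λ (x − λ)^{k_λ}
where k_λ is the size of the *largest* Jordan block for λ (equivalently, the smallest k with (A − λI)^k v = 0 for every generalised eigenvector v of λ).

  λ = 2: largest Jordan block has size 2, contributing (x − 2)^2

So m_A(x) = (x - 2)^2 = x^2 - 4*x + 4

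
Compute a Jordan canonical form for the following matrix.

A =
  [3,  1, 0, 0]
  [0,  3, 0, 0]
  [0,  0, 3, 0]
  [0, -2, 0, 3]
J_2(3) ⊕ J_1(3) ⊕ J_1(3)

The characteristic polynomial is
  det(x·I − A) = x^4 - 12*x^3 + 54*x^2 - 108*x + 81 = (x - 3)^4

Eigenvalues and multiplicities (the geometric multiplicity of λ is n − rank(A − λI), which equals the number of Jordan blocks for λ):
  λ = 3: algebraic multiplicity = 4, geometric multiplicity = 3

Determining the block sizes for each eigenvalue:
  λ = 3: 3 blocks summing to 4 forces exactly one block of size 2 and the rest size 1 → block sizes [2, 1, 1]

Assembling the blocks gives a Jordan form
J =
  [3, 1, 0, 0]
  [0, 3, 0, 0]
  [0, 0, 3, 0]
  [0, 0, 0, 3]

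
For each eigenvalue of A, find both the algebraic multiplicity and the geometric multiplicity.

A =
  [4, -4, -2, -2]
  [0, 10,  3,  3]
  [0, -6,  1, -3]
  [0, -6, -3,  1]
λ = 4: alg = 4, geom = 3

Step 1 — factor the characteristic polynomial to read off the algebraic multiplicities:
  χ_A(x) = (x - 4)^4

Step 2 — compute geometric multiplicities via the rank-nullity identity g(λ) = n − rank(A − λI):
  rank(A − (4)·I) = 1, so dim ker(A − (4)·I) = n − 1 = 3

Summary:
  λ = 4: algebraic multiplicity = 4, geometric multiplicity = 3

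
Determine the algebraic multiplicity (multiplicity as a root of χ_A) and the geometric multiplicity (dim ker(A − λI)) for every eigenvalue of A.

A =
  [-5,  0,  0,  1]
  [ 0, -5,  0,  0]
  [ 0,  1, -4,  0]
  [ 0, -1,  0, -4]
λ = -5: alg = 2, geom = 1; λ = -4: alg = 2, geom = 2

Step 1 — factor the characteristic polynomial to read off the algebraic multiplicities:
  χ_A(x) = (x + 4)^2*(x + 5)^2

Step 2 — compute geometric multiplicities via the rank-nullity identity g(λ) = n − rank(A − λI):
  rank(A − (-5)·I) = 3, so dim ker(A − (-5)·I) = n − 3 = 1
  rank(A − (-4)·I) = 2, so dim ker(A − (-4)·I) = n − 2 = 2

Summary:
  λ = -5: algebraic multiplicity = 2, geometric multiplicity = 1
  λ = -4: algebraic multiplicity = 2, geometric multiplicity = 2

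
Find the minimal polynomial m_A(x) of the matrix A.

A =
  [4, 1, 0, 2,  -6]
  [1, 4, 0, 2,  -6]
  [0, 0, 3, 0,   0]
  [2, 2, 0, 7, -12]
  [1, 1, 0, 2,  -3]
x^2 - 6*x + 9

The characteristic polynomial is χ_A(x) = (x - 3)^5, so the eigenvalues are known. The minimal polynomial is
  m_A(x) = Π_λ (x − λ)^{k_λ}
where k_λ is the size of the *largest* Jordan block for λ (equivalently, the smallest k with (A − λI)^k v = 0 for every generalised eigenvector v of λ).

  λ = 3: largest Jordan block has size 2, contributing (x − 3)^2

So m_A(x) = (x - 3)^2 = x^2 - 6*x + 9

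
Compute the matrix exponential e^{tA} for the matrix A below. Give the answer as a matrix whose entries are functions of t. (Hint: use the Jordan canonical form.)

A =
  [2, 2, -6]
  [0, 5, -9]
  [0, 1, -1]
e^{tA} =
  [exp(2*t), 2*t*exp(2*t), -6*t*exp(2*t)]
  [0, 3*t*exp(2*t) + exp(2*t), -9*t*exp(2*t)]
  [0, t*exp(2*t), -3*t*exp(2*t) + exp(2*t)]

Strategy: write A = P · J · P⁻¹ where J is a Jordan canonical form, so e^{tA} = P · e^{tJ} · P⁻¹, and e^{tJ} can be computed block-by-block.

A has Jordan form
J =
  [2, 1, 0]
  [0, 2, 0]
  [0, 0, 2]
(up to reordering of blocks).

Per-block formulas:
  For a 2×2 Jordan block J_2(2): exp(t · J_2(2)) = e^(2t)·(I + t·N), where N is the 2×2 nilpotent shift.
  For a 1×1 block at λ = 2: exp(t · [2]) = [e^(2t)].

After assembling e^{tJ} and conjugating by P, we get:

e^{tA} =
  [exp(2*t), 2*t*exp(2*t), -6*t*exp(2*t)]
  [0, 3*t*exp(2*t) + exp(2*t), -9*t*exp(2*t)]
  [0, t*exp(2*t), -3*t*exp(2*t) + exp(2*t)]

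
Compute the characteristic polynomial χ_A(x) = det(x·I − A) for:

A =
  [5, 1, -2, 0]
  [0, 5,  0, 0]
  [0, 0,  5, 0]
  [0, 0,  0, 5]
x^4 - 20*x^3 + 150*x^2 - 500*x + 625

Expanding det(x·I − A) (e.g. by cofactor expansion or by noting that A is similar to its Jordan form J, which has the same characteristic polynomial as A) gives
  χ_A(x) = x^4 - 20*x^3 + 150*x^2 - 500*x + 625
which factors as (x - 5)^4. The eigenvalues (with algebraic multiplicities) are λ = 5 with multiplicity 4.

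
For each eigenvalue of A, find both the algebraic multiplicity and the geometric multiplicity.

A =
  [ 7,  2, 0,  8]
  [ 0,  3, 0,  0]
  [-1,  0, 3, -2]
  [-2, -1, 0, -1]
λ = 3: alg = 4, geom = 2

Step 1 — factor the characteristic polynomial to read off the algebraic multiplicities:
  χ_A(x) = (x - 3)^4

Step 2 — compute geometric multiplicities via the rank-nullity identity g(λ) = n − rank(A − λI):
  rank(A − (3)·I) = 2, so dim ker(A − (3)·I) = n − 2 = 2

Summary:
  λ = 3: algebraic multiplicity = 4, geometric multiplicity = 2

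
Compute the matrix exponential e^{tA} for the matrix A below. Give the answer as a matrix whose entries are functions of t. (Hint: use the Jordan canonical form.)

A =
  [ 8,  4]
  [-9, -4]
e^{tA} =
  [6*t*exp(2*t) + exp(2*t), 4*t*exp(2*t)]
  [-9*t*exp(2*t), -6*t*exp(2*t) + exp(2*t)]

Strategy: write A = P · J · P⁻¹ where J is a Jordan canonical form, so e^{tA} = P · e^{tJ} · P⁻¹, and e^{tJ} can be computed block-by-block.

A has Jordan form
J =
  [2, 1]
  [0, 2]
(up to reordering of blocks).

Per-block formulas:
  For a 2×2 Jordan block J_2(2): exp(t · J_2(2)) = e^(2t)·(I + t·N), where N is the 2×2 nilpotent shift.

After assembling e^{tJ} and conjugating by P, we get:

e^{tA} =
  [6*t*exp(2*t) + exp(2*t), 4*t*exp(2*t)]
  [-9*t*exp(2*t), -6*t*exp(2*t) + exp(2*t)]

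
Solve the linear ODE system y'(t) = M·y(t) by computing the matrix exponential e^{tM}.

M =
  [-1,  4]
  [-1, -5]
e^{tM} =
  [2*t*exp(-3*t) + exp(-3*t), 4*t*exp(-3*t)]
  [-t*exp(-3*t), -2*t*exp(-3*t) + exp(-3*t)]

Strategy: write M = P · J · P⁻¹ where J is a Jordan canonical form, so e^{tM} = P · e^{tJ} · P⁻¹, and e^{tJ} can be computed block-by-block.

M has Jordan form
J =
  [-3,  1]
  [ 0, -3]
(up to reordering of blocks).

Per-block formulas:
  For a 2×2 Jordan block J_2(-3): exp(t · J_2(-3)) = e^(-3t)·(I + t·N), where N is the 2×2 nilpotent shift.

After assembling e^{tJ} and conjugating by P, we get:

e^{tM} =
  [2*t*exp(-3*t) + exp(-3*t), 4*t*exp(-3*t)]
  [-t*exp(-3*t), -2*t*exp(-3*t) + exp(-3*t)]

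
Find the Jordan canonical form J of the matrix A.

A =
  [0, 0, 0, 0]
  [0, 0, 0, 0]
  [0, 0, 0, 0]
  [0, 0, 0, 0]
J_1(0) ⊕ J_1(0) ⊕ J_1(0) ⊕ J_1(0)

The characteristic polynomial is
  det(x·I − A) = x^4

Eigenvalues and multiplicities (the geometric multiplicity of λ is n − rank(A − λI), which equals the number of Jordan blocks for λ):
  λ = 0: algebraic multiplicity = 4, geometric multiplicity = 4

Determining the block sizes for each eigenvalue:
  λ = 0: gm = am = 4, so every block has size 1 → block sizes [1, 1, 1, 1]

Assembling the blocks gives a Jordan form
J =
  [0, 0, 0, 0]
  [0, 0, 0, 0]
  [0, 0, 0, 0]
  [0, 0, 0, 0]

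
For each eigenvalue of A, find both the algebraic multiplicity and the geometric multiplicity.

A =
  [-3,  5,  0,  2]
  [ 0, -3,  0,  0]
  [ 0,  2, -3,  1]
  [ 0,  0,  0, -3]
λ = -3: alg = 4, geom = 2

Step 1 — factor the characteristic polynomial to read off the algebraic multiplicities:
  χ_A(x) = (x + 3)^4

Step 2 — compute geometric multiplicities via the rank-nullity identity g(λ) = n − rank(A − λI):
  rank(A − (-3)·I) = 2, so dim ker(A − (-3)·I) = n − 2 = 2

Summary:
  λ = -3: algebraic multiplicity = 4, geometric multiplicity = 2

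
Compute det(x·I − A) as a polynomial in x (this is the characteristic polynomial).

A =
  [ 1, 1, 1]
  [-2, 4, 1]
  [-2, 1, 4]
x^3 - 9*x^2 + 27*x - 27

Expanding det(x·I − A) (e.g. by cofactor expansion or by noting that A is similar to its Jordan form J, which has the same characteristic polynomial as A) gives
  χ_A(x) = x^3 - 9*x^2 + 27*x - 27
which factors as (x - 3)^3. The eigenvalues (with algebraic multiplicities) are λ = 3 with multiplicity 3.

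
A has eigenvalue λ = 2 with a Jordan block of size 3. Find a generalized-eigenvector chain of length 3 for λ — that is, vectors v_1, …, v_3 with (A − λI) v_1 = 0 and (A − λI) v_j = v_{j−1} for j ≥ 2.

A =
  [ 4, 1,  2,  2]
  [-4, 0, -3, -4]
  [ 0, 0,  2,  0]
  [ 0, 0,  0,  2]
A Jordan chain for λ = 2 of length 3:
v_1 = (1, -2, 0, 0)ᵀ
v_2 = (2, -3, 0, 0)ᵀ
v_3 = (0, 0, 1, 0)ᵀ

Let N = A − (2)·I. We want v_3 with N^3 v_3 = 0 but N^2 v_3 ≠ 0; then v_{j-1} := N · v_j for j = 3, …, 2.

Pick v_3 = (0, 0, 1, 0)ᵀ.
Then v_2 = N · v_3 = (2, -3, 0, 0)ᵀ.
Then v_1 = N · v_2 = (1, -2, 0, 0)ᵀ.

Sanity check: (A − (2)·I) v_1 = (0, 0, 0, 0)ᵀ = 0. ✓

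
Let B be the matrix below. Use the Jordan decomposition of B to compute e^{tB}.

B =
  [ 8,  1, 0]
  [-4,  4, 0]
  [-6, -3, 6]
e^{tB} =
  [2*t*exp(6*t) + exp(6*t), t*exp(6*t), 0]
  [-4*t*exp(6*t), -2*t*exp(6*t) + exp(6*t), 0]
  [-6*t*exp(6*t), -3*t*exp(6*t), exp(6*t)]

Strategy: write B = P · J · P⁻¹ where J is a Jordan canonical form, so e^{tB} = P · e^{tJ} · P⁻¹, and e^{tJ} can be computed block-by-block.

B has Jordan form
J =
  [6, 1, 0]
  [0, 6, 0]
  [0, 0, 6]
(up to reordering of blocks).

Per-block formulas:
  For a 2×2 Jordan block J_2(6): exp(t · J_2(6)) = e^(6t)·(I + t·N), where N is the 2×2 nilpotent shift.
  For a 1×1 block at λ = 6: exp(t · [6]) = [e^(6t)].

After assembling e^{tJ} and conjugating by P, we get:

e^{tB} =
  [2*t*exp(6*t) + exp(6*t), t*exp(6*t), 0]
  [-4*t*exp(6*t), -2*t*exp(6*t) + exp(6*t), 0]
  [-6*t*exp(6*t), -3*t*exp(6*t), exp(6*t)]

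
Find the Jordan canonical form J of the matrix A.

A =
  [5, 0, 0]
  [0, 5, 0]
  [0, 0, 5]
J_1(5) ⊕ J_1(5) ⊕ J_1(5)

The characteristic polynomial is
  det(x·I − A) = x^3 - 15*x^2 + 75*x - 125 = (x - 5)^3

Eigenvalues and multiplicities (the geometric multiplicity of λ is n − rank(A − λI), which equals the number of Jordan blocks for λ):
  λ = 5: algebraic multiplicity = 3, geometric multiplicity = 3

Determining the block sizes for each eigenvalue:
  λ = 5: gm = am = 3, so every block has size 1 → block sizes [1, 1, 1]

Assembling the blocks gives a Jordan form
J =
  [5, 0, 0]
  [0, 5, 0]
  [0, 0, 5]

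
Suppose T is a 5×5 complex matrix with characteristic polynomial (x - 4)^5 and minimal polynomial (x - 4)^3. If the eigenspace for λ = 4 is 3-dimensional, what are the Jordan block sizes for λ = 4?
Block sizes for λ = 4: [3, 1, 1]

Step 1 — from the characteristic polynomial, algebraic multiplicity of λ = 4 is 5. From dim ker(T − (4)·I) = 3, there are exactly 3 Jordan blocks for λ = 4.
Step 2 — from the minimal polynomial, the factor (x − 4)^3 tells us the largest block for λ = 4 has size 3.
Step 3 — with total size 5, 3 blocks, and largest block 3, the block sizes (in nonincreasing order) are [3, 1, 1].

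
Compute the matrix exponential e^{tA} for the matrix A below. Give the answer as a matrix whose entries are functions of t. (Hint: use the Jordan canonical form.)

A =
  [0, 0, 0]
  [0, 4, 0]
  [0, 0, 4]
e^{tA} =
  [1, 0, 0]
  [0, exp(4*t), 0]
  [0, 0, exp(4*t)]

Strategy: write A = P · J · P⁻¹ where J is a Jordan canonical form, so e^{tA} = P · e^{tJ} · P⁻¹, and e^{tJ} can be computed block-by-block.

A has Jordan form
J =
  [0, 0, 0]
  [0, 4, 0]
  [0, 0, 4]
(up to reordering of blocks).

Per-block formulas:
  For a 1×1 block at λ = 4: exp(t · [4]) = [e^(4t)].
  For a 1×1 block at λ = 0: exp(t · [0]) = [e^(0t)].

After assembling e^{tJ} and conjugating by P, we get:

e^{tA} =
  [1, 0, 0]
  [0, exp(4*t), 0]
  [0, 0, exp(4*t)]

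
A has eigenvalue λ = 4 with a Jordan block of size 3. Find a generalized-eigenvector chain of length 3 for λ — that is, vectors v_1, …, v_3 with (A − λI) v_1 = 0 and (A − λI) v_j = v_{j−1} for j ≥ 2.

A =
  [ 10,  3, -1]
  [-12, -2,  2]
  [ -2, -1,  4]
A Jordan chain for λ = 4 of length 3:
v_1 = (2, -4, 0)ᵀ
v_2 = (6, -12, -2)ᵀ
v_3 = (1, 0, 0)ᵀ

Let N = A − (4)·I. We want v_3 with N^3 v_3 = 0 but N^2 v_3 ≠ 0; then v_{j-1} := N · v_j for j = 3, …, 2.

Pick v_3 = (1, 0, 0)ᵀ.
Then v_2 = N · v_3 = (6, -12, -2)ᵀ.
Then v_1 = N · v_2 = (2, -4, 0)ᵀ.

Sanity check: (A − (4)·I) v_1 = (0, 0, 0)ᵀ = 0. ✓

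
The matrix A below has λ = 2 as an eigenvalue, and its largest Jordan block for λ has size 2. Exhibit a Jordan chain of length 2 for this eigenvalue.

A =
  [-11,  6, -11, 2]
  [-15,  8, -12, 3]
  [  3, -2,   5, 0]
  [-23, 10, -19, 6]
A Jordan chain for λ = 2 of length 2:
v_1 = (-13, -15, 3, -23)ᵀ
v_2 = (1, 0, 0, 0)ᵀ

Let N = A − (2)·I. We want v_2 with N^2 v_2 = 0 but N^1 v_2 ≠ 0; then v_{j-1} := N · v_j for j = 2, …, 2.

Pick v_2 = (1, 0, 0, 0)ᵀ.
Then v_1 = N · v_2 = (-13, -15, 3, -23)ᵀ.

Sanity check: (A − (2)·I) v_1 = (0, 0, 0, 0)ᵀ = 0. ✓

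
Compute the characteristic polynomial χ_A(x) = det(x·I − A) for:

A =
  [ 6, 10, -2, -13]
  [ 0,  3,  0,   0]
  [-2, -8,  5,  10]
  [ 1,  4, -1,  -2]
x^4 - 12*x^3 + 54*x^2 - 108*x + 81

Expanding det(x·I − A) (e.g. by cofactor expansion or by noting that A is similar to its Jordan form J, which has the same characteristic polynomial as A) gives
  χ_A(x) = x^4 - 12*x^3 + 54*x^2 - 108*x + 81
which factors as (x - 3)^4. The eigenvalues (with algebraic multiplicities) are λ = 3 with multiplicity 4.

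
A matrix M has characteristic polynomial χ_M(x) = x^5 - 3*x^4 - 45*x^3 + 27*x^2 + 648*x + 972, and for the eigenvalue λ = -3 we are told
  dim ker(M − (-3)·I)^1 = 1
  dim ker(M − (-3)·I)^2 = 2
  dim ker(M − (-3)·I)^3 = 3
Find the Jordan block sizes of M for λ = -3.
Block sizes for λ = -3: [3]

From the dimensions of kernels of powers, the number of Jordan blocks of size at least j is d_j − d_{j−1} where d_j = dim ker(N^j) (with d_0 = 0). Computing the differences gives [1, 1, 1].
The number of blocks of size exactly k is (#blocks of size ≥ k) − (#blocks of size ≥ k + 1), so the partition is: 1 block(s) of size 3.
In nonincreasing order the block sizes are [3].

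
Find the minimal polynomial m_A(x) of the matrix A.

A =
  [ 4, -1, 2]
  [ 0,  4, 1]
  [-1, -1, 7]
x^3 - 15*x^2 + 75*x - 125

The characteristic polynomial is χ_A(x) = (x - 5)^3, so the eigenvalues are known. The minimal polynomial is
  m_A(x) = Π_λ (x − λ)^{k_λ}
where k_λ is the size of the *largest* Jordan block for λ (equivalently, the smallest k with (A − λI)^k v = 0 for every generalised eigenvector v of λ).

  λ = 5: largest Jordan block has size 3, contributing (x − 5)^3

So m_A(x) = (x - 5)^3 = x^3 - 15*x^2 + 75*x - 125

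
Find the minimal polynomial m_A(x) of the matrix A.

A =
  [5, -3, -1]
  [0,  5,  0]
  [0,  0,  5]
x^2 - 10*x + 25

The characteristic polynomial is χ_A(x) = (x - 5)^3, so the eigenvalues are known. The minimal polynomial is
  m_A(x) = Π_λ (x − λ)^{k_λ}
where k_λ is the size of the *largest* Jordan block for λ (equivalently, the smallest k with (A − λI)^k v = 0 for every generalised eigenvector v of λ).

  λ = 5: largest Jordan block has size 2, contributing (x − 5)^2

So m_A(x) = (x - 5)^2 = x^2 - 10*x + 25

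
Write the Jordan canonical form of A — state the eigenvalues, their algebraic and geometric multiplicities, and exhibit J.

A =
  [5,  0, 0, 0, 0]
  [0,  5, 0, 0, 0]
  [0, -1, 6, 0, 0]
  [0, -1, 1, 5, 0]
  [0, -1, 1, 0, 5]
J_1(5) ⊕ J_1(5) ⊕ J_1(5) ⊕ J_1(5) ⊕ J_1(6)

The characteristic polynomial is
  det(x·I − A) = x^5 - 26*x^4 + 270*x^3 - 1400*x^2 + 3625*x - 3750 = (x - 6)*(x - 5)^4

Eigenvalues and multiplicities (the geometric multiplicity of λ is n − rank(A − λI), which equals the number of Jordan blocks for λ):
  λ = 5: algebraic multiplicity = 4, geometric multiplicity = 4
  λ = 6: algebraic multiplicity = 1, geometric multiplicity = 1

Determining the block sizes for each eigenvalue:
  λ = 5: gm = am = 4, so every block has size 1 → block sizes [1, 1, 1, 1]
  λ = 6: one block (gm = 1), so the single block has size am = 1 → block sizes [1]

Assembling the blocks gives a Jordan form
J =
  [5, 0, 0, 0, 0]
  [0, 5, 0, 0, 0]
  [0, 0, 5, 0, 0]
  [0, 0, 0, 5, 0]
  [0, 0, 0, 0, 6]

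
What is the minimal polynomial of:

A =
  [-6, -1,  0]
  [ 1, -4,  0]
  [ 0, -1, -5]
x^3 + 15*x^2 + 75*x + 125

The characteristic polynomial is χ_A(x) = (x + 5)^3, so the eigenvalues are known. The minimal polynomial is
  m_A(x) = Π_λ (x − λ)^{k_λ}
where k_λ is the size of the *largest* Jordan block for λ (equivalently, the smallest k with (A − λI)^k v = 0 for every generalised eigenvector v of λ).

  λ = -5: largest Jordan block has size 3, contributing (x + 5)^3

So m_A(x) = (x + 5)^3 = x^3 + 15*x^2 + 75*x + 125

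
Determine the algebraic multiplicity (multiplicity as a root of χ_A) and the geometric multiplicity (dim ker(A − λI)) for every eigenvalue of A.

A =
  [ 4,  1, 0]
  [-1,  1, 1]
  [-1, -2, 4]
λ = 3: alg = 3, geom = 1

Step 1 — factor the characteristic polynomial to read off the algebraic multiplicities:
  χ_A(x) = (x - 3)^3

Step 2 — compute geometric multiplicities via the rank-nullity identity g(λ) = n − rank(A − λI):
  rank(A − (3)·I) = 2, so dim ker(A − (3)·I) = n − 2 = 1

Summary:
  λ = 3: algebraic multiplicity = 3, geometric multiplicity = 1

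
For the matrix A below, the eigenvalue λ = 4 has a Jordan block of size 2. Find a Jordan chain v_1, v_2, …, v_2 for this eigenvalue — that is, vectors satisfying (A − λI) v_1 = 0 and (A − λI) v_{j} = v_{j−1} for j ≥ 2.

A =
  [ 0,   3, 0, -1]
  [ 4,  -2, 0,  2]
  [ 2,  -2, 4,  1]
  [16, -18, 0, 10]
A Jordan chain for λ = 4 of length 2:
v_1 = (0, 0, 1, 0)ᵀ
v_2 = (0, 1, 0, 3)ᵀ

Let N = A − (4)·I. We want v_2 with N^2 v_2 = 0 but N^1 v_2 ≠ 0; then v_{j-1} := N · v_j for j = 2, …, 2.

Pick v_2 = (0, 1, 0, 3)ᵀ.
Then v_1 = N · v_2 = (0, 0, 1, 0)ᵀ.

Sanity check: (A − (4)·I) v_1 = (0, 0, 0, 0)ᵀ = 0. ✓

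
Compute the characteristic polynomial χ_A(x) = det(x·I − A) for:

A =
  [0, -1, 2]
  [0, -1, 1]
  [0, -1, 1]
x^3

Expanding det(x·I − A) (e.g. by cofactor expansion or by noting that A is similar to its Jordan form J, which has the same characteristic polynomial as A) gives
  χ_A(x) = x^3
which factors as x^3. The eigenvalues (with algebraic multiplicities) are λ = 0 with multiplicity 3.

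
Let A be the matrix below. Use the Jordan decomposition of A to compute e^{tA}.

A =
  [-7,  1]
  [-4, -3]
e^{tA} =
  [-2*t*exp(-5*t) + exp(-5*t), t*exp(-5*t)]
  [-4*t*exp(-5*t), 2*t*exp(-5*t) + exp(-5*t)]

Strategy: write A = P · J · P⁻¹ where J is a Jordan canonical form, so e^{tA} = P · e^{tJ} · P⁻¹, and e^{tJ} can be computed block-by-block.

A has Jordan form
J =
  [-5,  1]
  [ 0, -5]
(up to reordering of blocks).

Per-block formulas:
  For a 2×2 Jordan block J_2(-5): exp(t · J_2(-5)) = e^(-5t)·(I + t·N), where N is the 2×2 nilpotent shift.

After assembling e^{tJ} and conjugating by P, we get:

e^{tA} =
  [-2*t*exp(-5*t) + exp(-5*t), t*exp(-5*t)]
  [-4*t*exp(-5*t), 2*t*exp(-5*t) + exp(-5*t)]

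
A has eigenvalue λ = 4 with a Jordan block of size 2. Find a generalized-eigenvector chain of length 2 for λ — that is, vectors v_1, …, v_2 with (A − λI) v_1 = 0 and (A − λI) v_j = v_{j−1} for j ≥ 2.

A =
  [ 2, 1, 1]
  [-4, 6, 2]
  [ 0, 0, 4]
A Jordan chain for λ = 4 of length 2:
v_1 = (-2, -4, 0)ᵀ
v_2 = (1, 0, 0)ᵀ

Let N = A − (4)·I. We want v_2 with N^2 v_2 = 0 but N^1 v_2 ≠ 0; then v_{j-1} := N · v_j for j = 2, …, 2.

Pick v_2 = (1, 0, 0)ᵀ.
Then v_1 = N · v_2 = (-2, -4, 0)ᵀ.

Sanity check: (A − (4)·I) v_1 = (0, 0, 0)ᵀ = 0. ✓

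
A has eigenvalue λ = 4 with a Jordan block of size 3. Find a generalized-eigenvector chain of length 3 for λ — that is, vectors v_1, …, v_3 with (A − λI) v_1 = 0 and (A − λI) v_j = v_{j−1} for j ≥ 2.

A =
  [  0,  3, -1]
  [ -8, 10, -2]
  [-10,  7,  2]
A Jordan chain for λ = 4 of length 3:
v_1 = (2, 4, 4)ᵀ
v_2 = (-4, -8, -10)ᵀ
v_3 = (1, 0, 0)ᵀ

Let N = A − (4)·I. We want v_3 with N^3 v_3 = 0 but N^2 v_3 ≠ 0; then v_{j-1} := N · v_j for j = 3, …, 2.

Pick v_3 = (1, 0, 0)ᵀ.
Then v_2 = N · v_3 = (-4, -8, -10)ᵀ.
Then v_1 = N · v_2 = (2, 4, 4)ᵀ.

Sanity check: (A − (4)·I) v_1 = (0, 0, 0)ᵀ = 0. ✓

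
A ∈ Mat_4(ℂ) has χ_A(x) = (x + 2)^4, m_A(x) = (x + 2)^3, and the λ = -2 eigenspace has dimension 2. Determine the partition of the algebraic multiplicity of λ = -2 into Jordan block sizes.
Block sizes for λ = -2: [3, 1]

Step 1 — from the characteristic polynomial, algebraic multiplicity of λ = -2 is 4. From dim ker(A − (-2)·I) = 2, there are exactly 2 Jordan blocks for λ = -2.
Step 2 — from the minimal polynomial, the factor (x + 2)^3 tells us the largest block for λ = -2 has size 3.
Step 3 — with total size 4, 2 blocks, and largest block 3, the block sizes (in nonincreasing order) are [3, 1].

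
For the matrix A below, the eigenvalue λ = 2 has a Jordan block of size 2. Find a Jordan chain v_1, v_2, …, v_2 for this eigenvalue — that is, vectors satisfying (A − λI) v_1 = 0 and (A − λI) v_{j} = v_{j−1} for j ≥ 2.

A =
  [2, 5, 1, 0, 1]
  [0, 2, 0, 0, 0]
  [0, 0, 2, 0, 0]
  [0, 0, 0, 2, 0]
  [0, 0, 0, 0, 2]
A Jordan chain for λ = 2 of length 2:
v_1 = (5, 0, 0, 0, 0)ᵀ
v_2 = (0, 1, 0, 0, 0)ᵀ

Let N = A − (2)·I. We want v_2 with N^2 v_2 = 0 but N^1 v_2 ≠ 0; then v_{j-1} := N · v_j for j = 2, …, 2.

Pick v_2 = (0, 1, 0, 0, 0)ᵀ.
Then v_1 = N · v_2 = (5, 0, 0, 0, 0)ᵀ.

Sanity check: (A − (2)·I) v_1 = (0, 0, 0, 0, 0)ᵀ = 0. ✓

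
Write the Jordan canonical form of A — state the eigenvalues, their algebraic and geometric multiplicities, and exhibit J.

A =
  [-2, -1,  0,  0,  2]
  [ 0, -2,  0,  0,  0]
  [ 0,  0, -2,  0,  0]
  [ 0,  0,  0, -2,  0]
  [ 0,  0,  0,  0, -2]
J_2(-2) ⊕ J_1(-2) ⊕ J_1(-2) ⊕ J_1(-2)

The characteristic polynomial is
  det(x·I − A) = x^5 + 10*x^4 + 40*x^3 + 80*x^2 + 80*x + 32 = (x + 2)^5

Eigenvalues and multiplicities (the geometric multiplicity of λ is n − rank(A − λI), which equals the number of Jordan blocks for λ):
  λ = -2: algebraic multiplicity = 5, geometric multiplicity = 4

Determining the block sizes for each eigenvalue:
  λ = -2: 4 blocks summing to 5 forces exactly one block of size 2 and the rest size 1 → block sizes [2, 1, 1, 1]

Assembling the blocks gives a Jordan form
J =
  [-2,  1,  0,  0,  0]
  [ 0, -2,  0,  0,  0]
  [ 0,  0, -2,  0,  0]
  [ 0,  0,  0, -2,  0]
  [ 0,  0,  0,  0, -2]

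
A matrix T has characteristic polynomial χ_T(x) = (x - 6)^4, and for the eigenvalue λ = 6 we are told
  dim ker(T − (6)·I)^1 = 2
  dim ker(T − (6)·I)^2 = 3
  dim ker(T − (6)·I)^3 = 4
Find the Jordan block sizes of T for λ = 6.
Block sizes for λ = 6: [3, 1]

From the dimensions of kernels of powers, the number of Jordan blocks of size at least j is d_j − d_{j−1} where d_j = dim ker(N^j) (with d_0 = 0). Computing the differences gives [2, 1, 1].
The number of blocks of size exactly k is (#blocks of size ≥ k) − (#blocks of size ≥ k + 1), so the partition is: 1 block(s) of size 1, 1 block(s) of size 3.
In nonincreasing order the block sizes are [3, 1].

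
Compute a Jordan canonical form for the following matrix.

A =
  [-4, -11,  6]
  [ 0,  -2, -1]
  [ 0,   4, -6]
J_3(-4)

The characteristic polynomial is
  det(x·I − A) = x^3 + 12*x^2 + 48*x + 64 = (x + 4)^3

Eigenvalues and multiplicities (the geometric multiplicity of λ is n − rank(A − λI), which equals the number of Jordan blocks for λ):
  λ = -4: algebraic multiplicity = 3, geometric multiplicity = 1

Determining the block sizes for each eigenvalue:
  λ = -4: one block (gm = 1), so the single block has size am = 3 → block sizes [3]

Assembling the blocks gives a Jordan form
J =
  [-4,  1,  0]
  [ 0, -4,  1]
  [ 0,  0, -4]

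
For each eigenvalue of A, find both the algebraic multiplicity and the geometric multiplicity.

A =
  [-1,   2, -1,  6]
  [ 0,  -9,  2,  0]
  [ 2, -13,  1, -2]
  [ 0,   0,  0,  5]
λ = -3: alg = 3, geom = 1; λ = 5: alg = 1, geom = 1

Step 1 — factor the characteristic polynomial to read off the algebraic multiplicities:
  χ_A(x) = (x - 5)*(x + 3)^3

Step 2 — compute geometric multiplicities via the rank-nullity identity g(λ) = n − rank(A − λI):
  rank(A − (-3)·I) = 3, so dim ker(A − (-3)·I) = n − 3 = 1
  rank(A − (5)·I) = 3, so dim ker(A − (5)·I) = n − 3 = 1

Summary:
  λ = -3: algebraic multiplicity = 3, geometric multiplicity = 1
  λ = 5: algebraic multiplicity = 1, geometric multiplicity = 1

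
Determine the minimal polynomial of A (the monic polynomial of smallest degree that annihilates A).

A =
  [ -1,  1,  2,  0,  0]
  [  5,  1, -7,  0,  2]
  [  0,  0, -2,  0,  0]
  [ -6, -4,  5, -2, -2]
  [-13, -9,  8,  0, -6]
x^3 + 6*x^2 + 12*x + 8

The characteristic polynomial is χ_A(x) = (x + 2)^5, so the eigenvalues are known. The minimal polynomial is
  m_A(x) = Π_λ (x − λ)^{k_λ}
where k_λ is the size of the *largest* Jordan block for λ (equivalently, the smallest k with (A − λI)^k v = 0 for every generalised eigenvector v of λ).

  λ = -2: largest Jordan block has size 3, contributing (x + 2)^3

So m_A(x) = (x + 2)^3 = x^3 + 6*x^2 + 12*x + 8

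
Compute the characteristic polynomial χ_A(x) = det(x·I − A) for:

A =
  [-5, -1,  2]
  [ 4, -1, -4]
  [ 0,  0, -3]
x^3 + 9*x^2 + 27*x + 27

Expanding det(x·I − A) (e.g. by cofactor expansion or by noting that A is similar to its Jordan form J, which has the same characteristic polynomial as A) gives
  χ_A(x) = x^3 + 9*x^2 + 27*x + 27
which factors as (x + 3)^3. The eigenvalues (with algebraic multiplicities) are λ = -3 with multiplicity 3.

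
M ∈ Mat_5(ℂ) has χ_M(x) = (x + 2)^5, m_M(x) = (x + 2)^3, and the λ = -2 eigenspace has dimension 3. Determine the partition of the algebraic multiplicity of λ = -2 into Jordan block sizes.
Block sizes for λ = -2: [3, 1, 1]

Step 1 — from the characteristic polynomial, algebraic multiplicity of λ = -2 is 5. From dim ker(M − (-2)·I) = 3, there are exactly 3 Jordan blocks for λ = -2.
Step 2 — from the minimal polynomial, the factor (x + 2)^3 tells us the largest block for λ = -2 has size 3.
Step 3 — with total size 5, 3 blocks, and largest block 3, the block sizes (in nonincreasing order) are [3, 1, 1].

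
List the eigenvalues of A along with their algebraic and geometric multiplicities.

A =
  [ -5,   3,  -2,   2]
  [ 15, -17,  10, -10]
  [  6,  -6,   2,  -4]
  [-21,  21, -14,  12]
λ = -2: alg = 4, geom = 3

Step 1 — factor the characteristic polynomial to read off the algebraic multiplicities:
  χ_A(x) = (x + 2)^4

Step 2 — compute geometric multiplicities via the rank-nullity identity g(λ) = n − rank(A − λI):
  rank(A − (-2)·I) = 1, so dim ker(A − (-2)·I) = n − 1 = 3

Summary:
  λ = -2: algebraic multiplicity = 4, geometric multiplicity = 3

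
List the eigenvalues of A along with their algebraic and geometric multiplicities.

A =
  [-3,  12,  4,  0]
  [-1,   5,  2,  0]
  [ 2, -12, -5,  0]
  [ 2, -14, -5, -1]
λ = -1: alg = 4, geom = 2

Step 1 — factor the characteristic polynomial to read off the algebraic multiplicities:
  χ_A(x) = (x + 1)^4

Step 2 — compute geometric multiplicities via the rank-nullity identity g(λ) = n − rank(A − λI):
  rank(A − (-1)·I) = 2, so dim ker(A − (-1)·I) = n − 2 = 2

Summary:
  λ = -1: algebraic multiplicity = 4, geometric multiplicity = 2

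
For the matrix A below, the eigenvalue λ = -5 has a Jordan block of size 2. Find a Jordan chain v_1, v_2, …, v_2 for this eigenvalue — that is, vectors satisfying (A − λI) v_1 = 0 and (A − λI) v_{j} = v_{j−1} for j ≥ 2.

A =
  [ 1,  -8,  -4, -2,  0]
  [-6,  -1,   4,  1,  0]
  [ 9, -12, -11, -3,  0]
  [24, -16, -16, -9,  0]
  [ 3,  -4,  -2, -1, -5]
A Jordan chain for λ = -5 of length 2:
v_1 = (6, -6, 9, 24, 3)ᵀ
v_2 = (1, 0, 0, 0, 0)ᵀ

Let N = A − (-5)·I. We want v_2 with N^2 v_2 = 0 but N^1 v_2 ≠ 0; then v_{j-1} := N · v_j for j = 2, …, 2.

Pick v_2 = (1, 0, 0, 0, 0)ᵀ.
Then v_1 = N · v_2 = (6, -6, 9, 24, 3)ᵀ.

Sanity check: (A − (-5)·I) v_1 = (0, 0, 0, 0, 0)ᵀ = 0. ✓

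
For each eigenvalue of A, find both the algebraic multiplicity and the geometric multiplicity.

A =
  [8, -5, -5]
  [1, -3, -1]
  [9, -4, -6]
λ = -2: alg = 2, geom = 1; λ = 3: alg = 1, geom = 1

Step 1 — factor the characteristic polynomial to read off the algebraic multiplicities:
  χ_A(x) = (x - 3)*(x + 2)^2

Step 2 — compute geometric multiplicities via the rank-nullity identity g(λ) = n − rank(A − λI):
  rank(A − (-2)·I) = 2, so dim ker(A − (-2)·I) = n − 2 = 1
  rank(A − (3)·I) = 2, so dim ker(A − (3)·I) = n − 2 = 1

Summary:
  λ = -2: algebraic multiplicity = 2, geometric multiplicity = 1
  λ = 3: algebraic multiplicity = 1, geometric multiplicity = 1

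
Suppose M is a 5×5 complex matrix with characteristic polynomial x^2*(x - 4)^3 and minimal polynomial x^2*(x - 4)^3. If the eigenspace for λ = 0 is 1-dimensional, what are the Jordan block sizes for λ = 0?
Block sizes for λ = 0: [2]

Step 1 — from the characteristic polynomial, algebraic multiplicity of λ = 0 is 2. From dim ker(M − (0)·I) = 1, there are exactly 1 Jordan blocks for λ = 0.
Step 2 — from the minimal polynomial, the factor (x − 0)^2 tells us the largest block for λ = 0 has size 2.
Step 3 — with total size 2, 1 blocks, and largest block 2, the block sizes (in nonincreasing order) are [2].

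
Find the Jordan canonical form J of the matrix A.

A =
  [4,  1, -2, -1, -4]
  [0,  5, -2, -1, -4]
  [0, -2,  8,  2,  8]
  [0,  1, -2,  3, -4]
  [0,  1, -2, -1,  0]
J_2(4) ⊕ J_1(4) ⊕ J_1(4) ⊕ J_1(4)

The characteristic polynomial is
  det(x·I − A) = x^5 - 20*x^4 + 160*x^3 - 640*x^2 + 1280*x - 1024 = (x - 4)^5

Eigenvalues and multiplicities (the geometric multiplicity of λ is n − rank(A − λI), which equals the number of Jordan blocks for λ):
  λ = 4: algebraic multiplicity = 5, geometric multiplicity = 4

Determining the block sizes for each eigenvalue:
  λ = 4: 4 blocks summing to 5 forces exactly one block of size 2 and the rest size 1 → block sizes [2, 1, 1, 1]

Assembling the blocks gives a Jordan form
J =
  [4, 1, 0, 0, 0]
  [0, 4, 0, 0, 0]
  [0, 0, 4, 0, 0]
  [0, 0, 0, 4, 0]
  [0, 0, 0, 0, 4]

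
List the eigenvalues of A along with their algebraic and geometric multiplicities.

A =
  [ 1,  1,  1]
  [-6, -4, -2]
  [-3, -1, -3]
λ = -2: alg = 3, geom = 2

Step 1 — factor the characteristic polynomial to read off the algebraic multiplicities:
  χ_A(x) = (x + 2)^3

Step 2 — compute geometric multiplicities via the rank-nullity identity g(λ) = n − rank(A − λI):
  rank(A − (-2)·I) = 1, so dim ker(A − (-2)·I) = n − 1 = 2

Summary:
  λ = -2: algebraic multiplicity = 3, geometric multiplicity = 2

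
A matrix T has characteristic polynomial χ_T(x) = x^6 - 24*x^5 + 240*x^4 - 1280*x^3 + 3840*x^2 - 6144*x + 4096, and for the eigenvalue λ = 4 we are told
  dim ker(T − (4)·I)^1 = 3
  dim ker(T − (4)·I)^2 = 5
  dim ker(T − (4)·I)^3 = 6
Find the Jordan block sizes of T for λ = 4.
Block sizes for λ = 4: [3, 2, 1]

From the dimensions of kernels of powers, the number of Jordan blocks of size at least j is d_j − d_{j−1} where d_j = dim ker(N^j) (with d_0 = 0). Computing the differences gives [3, 2, 1].
The number of blocks of size exactly k is (#blocks of size ≥ k) − (#blocks of size ≥ k + 1), so the partition is: 1 block(s) of size 1, 1 block(s) of size 2, 1 block(s) of size 3.
In nonincreasing order the block sizes are [3, 2, 1].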